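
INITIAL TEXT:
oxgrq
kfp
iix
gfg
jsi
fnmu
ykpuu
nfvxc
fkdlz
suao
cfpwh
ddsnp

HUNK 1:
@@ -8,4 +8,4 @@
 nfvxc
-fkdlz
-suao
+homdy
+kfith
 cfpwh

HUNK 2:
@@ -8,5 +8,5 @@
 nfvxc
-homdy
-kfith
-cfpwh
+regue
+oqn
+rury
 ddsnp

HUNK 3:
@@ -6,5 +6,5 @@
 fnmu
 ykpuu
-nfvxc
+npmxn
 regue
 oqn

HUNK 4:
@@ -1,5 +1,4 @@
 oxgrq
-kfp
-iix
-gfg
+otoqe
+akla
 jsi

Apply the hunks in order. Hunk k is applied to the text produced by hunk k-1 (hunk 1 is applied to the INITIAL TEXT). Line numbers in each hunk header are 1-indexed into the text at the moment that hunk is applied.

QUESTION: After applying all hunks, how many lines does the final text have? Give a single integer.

Hunk 1: at line 8 remove [fkdlz,suao] add [homdy,kfith] -> 12 lines: oxgrq kfp iix gfg jsi fnmu ykpuu nfvxc homdy kfith cfpwh ddsnp
Hunk 2: at line 8 remove [homdy,kfith,cfpwh] add [regue,oqn,rury] -> 12 lines: oxgrq kfp iix gfg jsi fnmu ykpuu nfvxc regue oqn rury ddsnp
Hunk 3: at line 6 remove [nfvxc] add [npmxn] -> 12 lines: oxgrq kfp iix gfg jsi fnmu ykpuu npmxn regue oqn rury ddsnp
Hunk 4: at line 1 remove [kfp,iix,gfg] add [otoqe,akla] -> 11 lines: oxgrq otoqe akla jsi fnmu ykpuu npmxn regue oqn rury ddsnp
Final line count: 11

Answer: 11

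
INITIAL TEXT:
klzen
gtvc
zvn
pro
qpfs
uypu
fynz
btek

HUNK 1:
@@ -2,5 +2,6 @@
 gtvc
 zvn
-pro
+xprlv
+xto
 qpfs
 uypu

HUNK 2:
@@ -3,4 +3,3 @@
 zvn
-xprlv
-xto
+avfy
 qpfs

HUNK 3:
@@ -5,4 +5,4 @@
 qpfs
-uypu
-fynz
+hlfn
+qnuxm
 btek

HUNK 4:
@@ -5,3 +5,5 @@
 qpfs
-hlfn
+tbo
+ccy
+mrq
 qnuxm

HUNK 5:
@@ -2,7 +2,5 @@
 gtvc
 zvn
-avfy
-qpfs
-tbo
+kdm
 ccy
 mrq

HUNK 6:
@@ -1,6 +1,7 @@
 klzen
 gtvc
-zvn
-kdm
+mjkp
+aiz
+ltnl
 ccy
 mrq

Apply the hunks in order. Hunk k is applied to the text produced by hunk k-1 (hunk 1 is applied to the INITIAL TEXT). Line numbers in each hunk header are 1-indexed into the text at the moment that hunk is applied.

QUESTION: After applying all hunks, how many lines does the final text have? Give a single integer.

Answer: 9

Derivation:
Hunk 1: at line 2 remove [pro] add [xprlv,xto] -> 9 lines: klzen gtvc zvn xprlv xto qpfs uypu fynz btek
Hunk 2: at line 3 remove [xprlv,xto] add [avfy] -> 8 lines: klzen gtvc zvn avfy qpfs uypu fynz btek
Hunk 3: at line 5 remove [uypu,fynz] add [hlfn,qnuxm] -> 8 lines: klzen gtvc zvn avfy qpfs hlfn qnuxm btek
Hunk 4: at line 5 remove [hlfn] add [tbo,ccy,mrq] -> 10 lines: klzen gtvc zvn avfy qpfs tbo ccy mrq qnuxm btek
Hunk 5: at line 2 remove [avfy,qpfs,tbo] add [kdm] -> 8 lines: klzen gtvc zvn kdm ccy mrq qnuxm btek
Hunk 6: at line 1 remove [zvn,kdm] add [mjkp,aiz,ltnl] -> 9 lines: klzen gtvc mjkp aiz ltnl ccy mrq qnuxm btek
Final line count: 9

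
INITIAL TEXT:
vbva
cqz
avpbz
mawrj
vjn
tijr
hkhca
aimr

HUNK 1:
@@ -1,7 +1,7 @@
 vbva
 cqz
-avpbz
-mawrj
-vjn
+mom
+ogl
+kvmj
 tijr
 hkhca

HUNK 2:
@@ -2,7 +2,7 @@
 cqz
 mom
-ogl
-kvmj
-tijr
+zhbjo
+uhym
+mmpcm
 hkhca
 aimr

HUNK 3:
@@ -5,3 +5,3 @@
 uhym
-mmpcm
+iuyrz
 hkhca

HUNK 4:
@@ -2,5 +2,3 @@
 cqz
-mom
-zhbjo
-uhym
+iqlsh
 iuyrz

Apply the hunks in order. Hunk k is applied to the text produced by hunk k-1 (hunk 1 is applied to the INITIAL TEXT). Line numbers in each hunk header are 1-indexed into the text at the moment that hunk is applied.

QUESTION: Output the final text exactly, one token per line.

Answer: vbva
cqz
iqlsh
iuyrz
hkhca
aimr

Derivation:
Hunk 1: at line 1 remove [avpbz,mawrj,vjn] add [mom,ogl,kvmj] -> 8 lines: vbva cqz mom ogl kvmj tijr hkhca aimr
Hunk 2: at line 2 remove [ogl,kvmj,tijr] add [zhbjo,uhym,mmpcm] -> 8 lines: vbva cqz mom zhbjo uhym mmpcm hkhca aimr
Hunk 3: at line 5 remove [mmpcm] add [iuyrz] -> 8 lines: vbva cqz mom zhbjo uhym iuyrz hkhca aimr
Hunk 4: at line 2 remove [mom,zhbjo,uhym] add [iqlsh] -> 6 lines: vbva cqz iqlsh iuyrz hkhca aimr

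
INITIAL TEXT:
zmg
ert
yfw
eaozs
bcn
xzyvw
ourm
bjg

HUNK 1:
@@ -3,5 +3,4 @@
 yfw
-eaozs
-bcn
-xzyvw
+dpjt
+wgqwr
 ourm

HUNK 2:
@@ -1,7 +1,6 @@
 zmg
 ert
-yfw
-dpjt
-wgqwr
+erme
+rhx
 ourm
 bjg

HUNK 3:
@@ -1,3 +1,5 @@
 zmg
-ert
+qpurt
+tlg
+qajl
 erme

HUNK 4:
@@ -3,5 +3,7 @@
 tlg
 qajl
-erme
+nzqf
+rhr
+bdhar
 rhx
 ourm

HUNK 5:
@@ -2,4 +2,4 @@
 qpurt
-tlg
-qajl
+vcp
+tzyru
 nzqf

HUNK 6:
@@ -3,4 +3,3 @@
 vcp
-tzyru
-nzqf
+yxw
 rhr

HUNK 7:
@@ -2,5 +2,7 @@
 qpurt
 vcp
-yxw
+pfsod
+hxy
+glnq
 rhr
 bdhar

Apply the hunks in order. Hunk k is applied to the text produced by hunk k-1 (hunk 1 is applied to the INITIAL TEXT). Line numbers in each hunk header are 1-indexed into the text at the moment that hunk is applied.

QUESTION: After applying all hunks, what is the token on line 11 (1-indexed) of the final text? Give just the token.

Answer: bjg

Derivation:
Hunk 1: at line 3 remove [eaozs,bcn,xzyvw] add [dpjt,wgqwr] -> 7 lines: zmg ert yfw dpjt wgqwr ourm bjg
Hunk 2: at line 1 remove [yfw,dpjt,wgqwr] add [erme,rhx] -> 6 lines: zmg ert erme rhx ourm bjg
Hunk 3: at line 1 remove [ert] add [qpurt,tlg,qajl] -> 8 lines: zmg qpurt tlg qajl erme rhx ourm bjg
Hunk 4: at line 3 remove [erme] add [nzqf,rhr,bdhar] -> 10 lines: zmg qpurt tlg qajl nzqf rhr bdhar rhx ourm bjg
Hunk 5: at line 2 remove [tlg,qajl] add [vcp,tzyru] -> 10 lines: zmg qpurt vcp tzyru nzqf rhr bdhar rhx ourm bjg
Hunk 6: at line 3 remove [tzyru,nzqf] add [yxw] -> 9 lines: zmg qpurt vcp yxw rhr bdhar rhx ourm bjg
Hunk 7: at line 2 remove [yxw] add [pfsod,hxy,glnq] -> 11 lines: zmg qpurt vcp pfsod hxy glnq rhr bdhar rhx ourm bjg
Final line 11: bjg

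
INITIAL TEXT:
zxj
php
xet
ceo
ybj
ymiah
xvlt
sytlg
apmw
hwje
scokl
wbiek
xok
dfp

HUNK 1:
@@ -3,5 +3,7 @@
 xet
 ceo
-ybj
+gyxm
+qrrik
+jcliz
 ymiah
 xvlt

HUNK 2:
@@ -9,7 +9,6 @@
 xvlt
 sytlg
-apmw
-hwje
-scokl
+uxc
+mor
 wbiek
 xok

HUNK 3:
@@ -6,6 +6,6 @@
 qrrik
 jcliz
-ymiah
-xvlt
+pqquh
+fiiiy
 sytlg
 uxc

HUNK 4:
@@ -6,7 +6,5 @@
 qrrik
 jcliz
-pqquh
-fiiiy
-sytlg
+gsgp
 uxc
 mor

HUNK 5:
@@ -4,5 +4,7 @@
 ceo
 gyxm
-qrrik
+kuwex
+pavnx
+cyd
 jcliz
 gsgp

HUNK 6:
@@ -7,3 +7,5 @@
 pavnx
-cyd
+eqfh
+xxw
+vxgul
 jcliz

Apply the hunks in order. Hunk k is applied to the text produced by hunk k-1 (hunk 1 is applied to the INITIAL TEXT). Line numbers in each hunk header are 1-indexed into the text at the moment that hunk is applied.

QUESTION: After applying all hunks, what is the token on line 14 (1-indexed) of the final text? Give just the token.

Hunk 1: at line 3 remove [ybj] add [gyxm,qrrik,jcliz] -> 16 lines: zxj php xet ceo gyxm qrrik jcliz ymiah xvlt sytlg apmw hwje scokl wbiek xok dfp
Hunk 2: at line 9 remove [apmw,hwje,scokl] add [uxc,mor] -> 15 lines: zxj php xet ceo gyxm qrrik jcliz ymiah xvlt sytlg uxc mor wbiek xok dfp
Hunk 3: at line 6 remove [ymiah,xvlt] add [pqquh,fiiiy] -> 15 lines: zxj php xet ceo gyxm qrrik jcliz pqquh fiiiy sytlg uxc mor wbiek xok dfp
Hunk 4: at line 6 remove [pqquh,fiiiy,sytlg] add [gsgp] -> 13 lines: zxj php xet ceo gyxm qrrik jcliz gsgp uxc mor wbiek xok dfp
Hunk 5: at line 4 remove [qrrik] add [kuwex,pavnx,cyd] -> 15 lines: zxj php xet ceo gyxm kuwex pavnx cyd jcliz gsgp uxc mor wbiek xok dfp
Hunk 6: at line 7 remove [cyd] add [eqfh,xxw,vxgul] -> 17 lines: zxj php xet ceo gyxm kuwex pavnx eqfh xxw vxgul jcliz gsgp uxc mor wbiek xok dfp
Final line 14: mor

Answer: mor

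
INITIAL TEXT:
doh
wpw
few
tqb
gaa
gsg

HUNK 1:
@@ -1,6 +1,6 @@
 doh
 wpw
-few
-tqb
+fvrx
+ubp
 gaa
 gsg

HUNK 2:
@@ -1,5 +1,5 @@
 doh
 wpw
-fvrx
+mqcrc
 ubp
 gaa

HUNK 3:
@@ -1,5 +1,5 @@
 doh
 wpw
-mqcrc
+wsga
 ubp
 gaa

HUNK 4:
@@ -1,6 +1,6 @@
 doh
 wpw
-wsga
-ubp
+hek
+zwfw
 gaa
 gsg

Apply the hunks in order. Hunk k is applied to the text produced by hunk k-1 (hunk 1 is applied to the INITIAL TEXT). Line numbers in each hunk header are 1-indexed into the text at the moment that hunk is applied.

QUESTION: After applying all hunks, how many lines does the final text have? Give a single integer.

Answer: 6

Derivation:
Hunk 1: at line 1 remove [few,tqb] add [fvrx,ubp] -> 6 lines: doh wpw fvrx ubp gaa gsg
Hunk 2: at line 1 remove [fvrx] add [mqcrc] -> 6 lines: doh wpw mqcrc ubp gaa gsg
Hunk 3: at line 1 remove [mqcrc] add [wsga] -> 6 lines: doh wpw wsga ubp gaa gsg
Hunk 4: at line 1 remove [wsga,ubp] add [hek,zwfw] -> 6 lines: doh wpw hek zwfw gaa gsg
Final line count: 6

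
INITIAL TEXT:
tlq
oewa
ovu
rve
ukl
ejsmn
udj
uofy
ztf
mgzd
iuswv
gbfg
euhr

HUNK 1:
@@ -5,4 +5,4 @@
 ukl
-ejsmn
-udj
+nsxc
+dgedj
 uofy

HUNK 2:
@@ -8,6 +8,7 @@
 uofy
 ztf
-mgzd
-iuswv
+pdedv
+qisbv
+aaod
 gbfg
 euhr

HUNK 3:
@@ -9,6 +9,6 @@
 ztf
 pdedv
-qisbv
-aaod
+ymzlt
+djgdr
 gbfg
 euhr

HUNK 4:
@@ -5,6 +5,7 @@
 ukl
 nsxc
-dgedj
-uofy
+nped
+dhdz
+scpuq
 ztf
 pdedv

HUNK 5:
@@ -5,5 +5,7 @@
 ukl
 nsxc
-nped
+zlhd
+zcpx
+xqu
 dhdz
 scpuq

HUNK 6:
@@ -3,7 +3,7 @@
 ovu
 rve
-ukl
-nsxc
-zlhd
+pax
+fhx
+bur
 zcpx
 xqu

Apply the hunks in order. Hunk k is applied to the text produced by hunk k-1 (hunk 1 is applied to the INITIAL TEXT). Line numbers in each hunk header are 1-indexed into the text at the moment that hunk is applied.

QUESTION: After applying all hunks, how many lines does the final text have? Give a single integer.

Answer: 17

Derivation:
Hunk 1: at line 5 remove [ejsmn,udj] add [nsxc,dgedj] -> 13 lines: tlq oewa ovu rve ukl nsxc dgedj uofy ztf mgzd iuswv gbfg euhr
Hunk 2: at line 8 remove [mgzd,iuswv] add [pdedv,qisbv,aaod] -> 14 lines: tlq oewa ovu rve ukl nsxc dgedj uofy ztf pdedv qisbv aaod gbfg euhr
Hunk 3: at line 9 remove [qisbv,aaod] add [ymzlt,djgdr] -> 14 lines: tlq oewa ovu rve ukl nsxc dgedj uofy ztf pdedv ymzlt djgdr gbfg euhr
Hunk 4: at line 5 remove [dgedj,uofy] add [nped,dhdz,scpuq] -> 15 lines: tlq oewa ovu rve ukl nsxc nped dhdz scpuq ztf pdedv ymzlt djgdr gbfg euhr
Hunk 5: at line 5 remove [nped] add [zlhd,zcpx,xqu] -> 17 lines: tlq oewa ovu rve ukl nsxc zlhd zcpx xqu dhdz scpuq ztf pdedv ymzlt djgdr gbfg euhr
Hunk 6: at line 3 remove [ukl,nsxc,zlhd] add [pax,fhx,bur] -> 17 lines: tlq oewa ovu rve pax fhx bur zcpx xqu dhdz scpuq ztf pdedv ymzlt djgdr gbfg euhr
Final line count: 17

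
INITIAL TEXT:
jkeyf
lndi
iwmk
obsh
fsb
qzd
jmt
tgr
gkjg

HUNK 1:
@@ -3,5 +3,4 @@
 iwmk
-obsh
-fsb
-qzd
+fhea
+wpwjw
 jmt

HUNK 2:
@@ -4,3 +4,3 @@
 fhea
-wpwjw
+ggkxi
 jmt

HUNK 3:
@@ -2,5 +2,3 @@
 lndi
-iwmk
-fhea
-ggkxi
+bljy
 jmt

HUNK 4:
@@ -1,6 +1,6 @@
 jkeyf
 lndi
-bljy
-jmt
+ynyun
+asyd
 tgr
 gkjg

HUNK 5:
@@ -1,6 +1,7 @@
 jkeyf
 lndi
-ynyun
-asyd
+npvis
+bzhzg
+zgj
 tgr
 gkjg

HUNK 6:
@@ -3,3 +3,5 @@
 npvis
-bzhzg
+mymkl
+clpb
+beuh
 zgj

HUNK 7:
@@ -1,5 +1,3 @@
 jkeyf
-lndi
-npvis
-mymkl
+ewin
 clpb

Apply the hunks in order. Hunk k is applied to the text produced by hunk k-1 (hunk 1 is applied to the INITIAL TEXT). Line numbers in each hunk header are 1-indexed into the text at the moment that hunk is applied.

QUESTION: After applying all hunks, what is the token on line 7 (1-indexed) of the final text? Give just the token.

Hunk 1: at line 3 remove [obsh,fsb,qzd] add [fhea,wpwjw] -> 8 lines: jkeyf lndi iwmk fhea wpwjw jmt tgr gkjg
Hunk 2: at line 4 remove [wpwjw] add [ggkxi] -> 8 lines: jkeyf lndi iwmk fhea ggkxi jmt tgr gkjg
Hunk 3: at line 2 remove [iwmk,fhea,ggkxi] add [bljy] -> 6 lines: jkeyf lndi bljy jmt tgr gkjg
Hunk 4: at line 1 remove [bljy,jmt] add [ynyun,asyd] -> 6 lines: jkeyf lndi ynyun asyd tgr gkjg
Hunk 5: at line 1 remove [ynyun,asyd] add [npvis,bzhzg,zgj] -> 7 lines: jkeyf lndi npvis bzhzg zgj tgr gkjg
Hunk 6: at line 3 remove [bzhzg] add [mymkl,clpb,beuh] -> 9 lines: jkeyf lndi npvis mymkl clpb beuh zgj tgr gkjg
Hunk 7: at line 1 remove [lndi,npvis,mymkl] add [ewin] -> 7 lines: jkeyf ewin clpb beuh zgj tgr gkjg
Final line 7: gkjg

Answer: gkjg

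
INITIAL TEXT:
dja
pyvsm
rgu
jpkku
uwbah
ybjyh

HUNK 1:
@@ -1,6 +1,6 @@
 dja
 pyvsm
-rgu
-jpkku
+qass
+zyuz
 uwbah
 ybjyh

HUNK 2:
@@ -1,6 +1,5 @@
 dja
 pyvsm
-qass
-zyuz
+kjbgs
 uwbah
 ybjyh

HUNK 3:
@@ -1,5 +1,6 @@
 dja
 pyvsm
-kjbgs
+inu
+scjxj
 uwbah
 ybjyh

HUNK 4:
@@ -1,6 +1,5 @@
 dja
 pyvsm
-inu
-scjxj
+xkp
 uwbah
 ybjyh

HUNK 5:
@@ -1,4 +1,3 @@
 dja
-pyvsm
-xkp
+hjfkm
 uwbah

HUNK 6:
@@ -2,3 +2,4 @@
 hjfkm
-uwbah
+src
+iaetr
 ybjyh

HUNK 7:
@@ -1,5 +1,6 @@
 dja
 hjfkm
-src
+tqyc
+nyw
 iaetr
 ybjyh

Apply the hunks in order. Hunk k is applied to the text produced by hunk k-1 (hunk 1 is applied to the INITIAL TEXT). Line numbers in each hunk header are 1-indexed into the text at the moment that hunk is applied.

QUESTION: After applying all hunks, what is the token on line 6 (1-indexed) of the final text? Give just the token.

Hunk 1: at line 1 remove [rgu,jpkku] add [qass,zyuz] -> 6 lines: dja pyvsm qass zyuz uwbah ybjyh
Hunk 2: at line 1 remove [qass,zyuz] add [kjbgs] -> 5 lines: dja pyvsm kjbgs uwbah ybjyh
Hunk 3: at line 1 remove [kjbgs] add [inu,scjxj] -> 6 lines: dja pyvsm inu scjxj uwbah ybjyh
Hunk 4: at line 1 remove [inu,scjxj] add [xkp] -> 5 lines: dja pyvsm xkp uwbah ybjyh
Hunk 5: at line 1 remove [pyvsm,xkp] add [hjfkm] -> 4 lines: dja hjfkm uwbah ybjyh
Hunk 6: at line 2 remove [uwbah] add [src,iaetr] -> 5 lines: dja hjfkm src iaetr ybjyh
Hunk 7: at line 1 remove [src] add [tqyc,nyw] -> 6 lines: dja hjfkm tqyc nyw iaetr ybjyh
Final line 6: ybjyh

Answer: ybjyh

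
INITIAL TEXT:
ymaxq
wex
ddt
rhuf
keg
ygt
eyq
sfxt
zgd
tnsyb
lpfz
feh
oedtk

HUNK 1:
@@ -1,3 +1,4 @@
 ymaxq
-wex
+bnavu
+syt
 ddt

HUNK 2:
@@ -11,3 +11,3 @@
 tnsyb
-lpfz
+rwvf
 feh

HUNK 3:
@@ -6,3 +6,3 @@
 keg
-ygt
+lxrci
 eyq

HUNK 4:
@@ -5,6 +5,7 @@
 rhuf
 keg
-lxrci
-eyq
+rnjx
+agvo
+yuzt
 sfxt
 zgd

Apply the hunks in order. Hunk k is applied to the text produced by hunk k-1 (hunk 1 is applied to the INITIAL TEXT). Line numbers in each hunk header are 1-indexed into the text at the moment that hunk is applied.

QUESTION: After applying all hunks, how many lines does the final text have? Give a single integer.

Answer: 15

Derivation:
Hunk 1: at line 1 remove [wex] add [bnavu,syt] -> 14 lines: ymaxq bnavu syt ddt rhuf keg ygt eyq sfxt zgd tnsyb lpfz feh oedtk
Hunk 2: at line 11 remove [lpfz] add [rwvf] -> 14 lines: ymaxq bnavu syt ddt rhuf keg ygt eyq sfxt zgd tnsyb rwvf feh oedtk
Hunk 3: at line 6 remove [ygt] add [lxrci] -> 14 lines: ymaxq bnavu syt ddt rhuf keg lxrci eyq sfxt zgd tnsyb rwvf feh oedtk
Hunk 4: at line 5 remove [lxrci,eyq] add [rnjx,agvo,yuzt] -> 15 lines: ymaxq bnavu syt ddt rhuf keg rnjx agvo yuzt sfxt zgd tnsyb rwvf feh oedtk
Final line count: 15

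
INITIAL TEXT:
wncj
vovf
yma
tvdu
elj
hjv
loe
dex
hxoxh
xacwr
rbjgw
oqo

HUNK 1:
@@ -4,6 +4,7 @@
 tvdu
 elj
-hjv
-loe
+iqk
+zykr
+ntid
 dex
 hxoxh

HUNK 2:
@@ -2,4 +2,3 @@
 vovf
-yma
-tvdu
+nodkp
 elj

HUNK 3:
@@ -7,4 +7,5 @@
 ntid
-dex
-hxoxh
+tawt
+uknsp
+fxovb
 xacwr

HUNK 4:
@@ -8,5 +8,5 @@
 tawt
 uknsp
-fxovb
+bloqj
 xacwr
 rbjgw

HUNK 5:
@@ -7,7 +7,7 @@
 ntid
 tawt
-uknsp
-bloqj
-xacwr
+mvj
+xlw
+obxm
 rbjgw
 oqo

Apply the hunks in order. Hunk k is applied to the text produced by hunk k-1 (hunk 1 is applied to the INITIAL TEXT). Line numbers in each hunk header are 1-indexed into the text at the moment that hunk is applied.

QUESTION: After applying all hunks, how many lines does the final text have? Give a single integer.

Hunk 1: at line 4 remove [hjv,loe] add [iqk,zykr,ntid] -> 13 lines: wncj vovf yma tvdu elj iqk zykr ntid dex hxoxh xacwr rbjgw oqo
Hunk 2: at line 2 remove [yma,tvdu] add [nodkp] -> 12 lines: wncj vovf nodkp elj iqk zykr ntid dex hxoxh xacwr rbjgw oqo
Hunk 3: at line 7 remove [dex,hxoxh] add [tawt,uknsp,fxovb] -> 13 lines: wncj vovf nodkp elj iqk zykr ntid tawt uknsp fxovb xacwr rbjgw oqo
Hunk 4: at line 8 remove [fxovb] add [bloqj] -> 13 lines: wncj vovf nodkp elj iqk zykr ntid tawt uknsp bloqj xacwr rbjgw oqo
Hunk 5: at line 7 remove [uknsp,bloqj,xacwr] add [mvj,xlw,obxm] -> 13 lines: wncj vovf nodkp elj iqk zykr ntid tawt mvj xlw obxm rbjgw oqo
Final line count: 13

Answer: 13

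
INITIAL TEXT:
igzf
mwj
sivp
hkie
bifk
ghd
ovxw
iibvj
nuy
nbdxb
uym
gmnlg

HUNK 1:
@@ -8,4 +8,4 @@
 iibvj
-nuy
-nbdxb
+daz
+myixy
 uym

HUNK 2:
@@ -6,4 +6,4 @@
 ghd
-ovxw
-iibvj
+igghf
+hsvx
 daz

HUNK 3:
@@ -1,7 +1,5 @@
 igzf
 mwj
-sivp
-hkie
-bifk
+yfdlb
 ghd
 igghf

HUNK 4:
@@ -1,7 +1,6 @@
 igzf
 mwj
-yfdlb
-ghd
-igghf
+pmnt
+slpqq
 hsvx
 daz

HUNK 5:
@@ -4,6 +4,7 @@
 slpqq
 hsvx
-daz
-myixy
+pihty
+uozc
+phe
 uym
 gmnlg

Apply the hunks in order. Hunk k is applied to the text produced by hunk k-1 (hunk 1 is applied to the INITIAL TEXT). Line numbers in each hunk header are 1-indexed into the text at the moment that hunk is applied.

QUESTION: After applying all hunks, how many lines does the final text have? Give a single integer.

Answer: 10

Derivation:
Hunk 1: at line 8 remove [nuy,nbdxb] add [daz,myixy] -> 12 lines: igzf mwj sivp hkie bifk ghd ovxw iibvj daz myixy uym gmnlg
Hunk 2: at line 6 remove [ovxw,iibvj] add [igghf,hsvx] -> 12 lines: igzf mwj sivp hkie bifk ghd igghf hsvx daz myixy uym gmnlg
Hunk 3: at line 1 remove [sivp,hkie,bifk] add [yfdlb] -> 10 lines: igzf mwj yfdlb ghd igghf hsvx daz myixy uym gmnlg
Hunk 4: at line 1 remove [yfdlb,ghd,igghf] add [pmnt,slpqq] -> 9 lines: igzf mwj pmnt slpqq hsvx daz myixy uym gmnlg
Hunk 5: at line 4 remove [daz,myixy] add [pihty,uozc,phe] -> 10 lines: igzf mwj pmnt slpqq hsvx pihty uozc phe uym gmnlg
Final line count: 10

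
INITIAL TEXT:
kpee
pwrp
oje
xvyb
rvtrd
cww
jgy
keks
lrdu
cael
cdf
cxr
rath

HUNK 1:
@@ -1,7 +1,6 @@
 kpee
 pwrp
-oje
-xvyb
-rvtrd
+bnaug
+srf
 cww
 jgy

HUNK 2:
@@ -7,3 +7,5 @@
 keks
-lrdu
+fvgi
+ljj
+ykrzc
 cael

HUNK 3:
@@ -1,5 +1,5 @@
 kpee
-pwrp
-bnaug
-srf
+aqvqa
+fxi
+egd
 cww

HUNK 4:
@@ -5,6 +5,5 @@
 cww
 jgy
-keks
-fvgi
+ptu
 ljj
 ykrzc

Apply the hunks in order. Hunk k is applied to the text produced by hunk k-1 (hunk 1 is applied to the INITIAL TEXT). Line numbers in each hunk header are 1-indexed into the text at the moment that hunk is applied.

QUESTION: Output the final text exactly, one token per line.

Answer: kpee
aqvqa
fxi
egd
cww
jgy
ptu
ljj
ykrzc
cael
cdf
cxr
rath

Derivation:
Hunk 1: at line 1 remove [oje,xvyb,rvtrd] add [bnaug,srf] -> 12 lines: kpee pwrp bnaug srf cww jgy keks lrdu cael cdf cxr rath
Hunk 2: at line 7 remove [lrdu] add [fvgi,ljj,ykrzc] -> 14 lines: kpee pwrp bnaug srf cww jgy keks fvgi ljj ykrzc cael cdf cxr rath
Hunk 3: at line 1 remove [pwrp,bnaug,srf] add [aqvqa,fxi,egd] -> 14 lines: kpee aqvqa fxi egd cww jgy keks fvgi ljj ykrzc cael cdf cxr rath
Hunk 4: at line 5 remove [keks,fvgi] add [ptu] -> 13 lines: kpee aqvqa fxi egd cww jgy ptu ljj ykrzc cael cdf cxr rath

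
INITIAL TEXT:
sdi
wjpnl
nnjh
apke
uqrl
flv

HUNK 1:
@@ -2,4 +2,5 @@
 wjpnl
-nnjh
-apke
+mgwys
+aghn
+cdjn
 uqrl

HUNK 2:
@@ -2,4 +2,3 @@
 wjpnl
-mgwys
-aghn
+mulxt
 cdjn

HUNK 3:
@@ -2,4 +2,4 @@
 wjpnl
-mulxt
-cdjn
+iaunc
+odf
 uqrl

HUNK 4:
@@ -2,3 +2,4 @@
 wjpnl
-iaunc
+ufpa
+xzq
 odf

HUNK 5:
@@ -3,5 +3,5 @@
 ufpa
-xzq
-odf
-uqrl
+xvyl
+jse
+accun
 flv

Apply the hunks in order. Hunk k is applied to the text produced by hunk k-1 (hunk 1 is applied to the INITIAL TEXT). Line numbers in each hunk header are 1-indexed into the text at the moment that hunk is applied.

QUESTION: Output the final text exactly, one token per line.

Answer: sdi
wjpnl
ufpa
xvyl
jse
accun
flv

Derivation:
Hunk 1: at line 2 remove [nnjh,apke] add [mgwys,aghn,cdjn] -> 7 lines: sdi wjpnl mgwys aghn cdjn uqrl flv
Hunk 2: at line 2 remove [mgwys,aghn] add [mulxt] -> 6 lines: sdi wjpnl mulxt cdjn uqrl flv
Hunk 3: at line 2 remove [mulxt,cdjn] add [iaunc,odf] -> 6 lines: sdi wjpnl iaunc odf uqrl flv
Hunk 4: at line 2 remove [iaunc] add [ufpa,xzq] -> 7 lines: sdi wjpnl ufpa xzq odf uqrl flv
Hunk 5: at line 3 remove [xzq,odf,uqrl] add [xvyl,jse,accun] -> 7 lines: sdi wjpnl ufpa xvyl jse accun flv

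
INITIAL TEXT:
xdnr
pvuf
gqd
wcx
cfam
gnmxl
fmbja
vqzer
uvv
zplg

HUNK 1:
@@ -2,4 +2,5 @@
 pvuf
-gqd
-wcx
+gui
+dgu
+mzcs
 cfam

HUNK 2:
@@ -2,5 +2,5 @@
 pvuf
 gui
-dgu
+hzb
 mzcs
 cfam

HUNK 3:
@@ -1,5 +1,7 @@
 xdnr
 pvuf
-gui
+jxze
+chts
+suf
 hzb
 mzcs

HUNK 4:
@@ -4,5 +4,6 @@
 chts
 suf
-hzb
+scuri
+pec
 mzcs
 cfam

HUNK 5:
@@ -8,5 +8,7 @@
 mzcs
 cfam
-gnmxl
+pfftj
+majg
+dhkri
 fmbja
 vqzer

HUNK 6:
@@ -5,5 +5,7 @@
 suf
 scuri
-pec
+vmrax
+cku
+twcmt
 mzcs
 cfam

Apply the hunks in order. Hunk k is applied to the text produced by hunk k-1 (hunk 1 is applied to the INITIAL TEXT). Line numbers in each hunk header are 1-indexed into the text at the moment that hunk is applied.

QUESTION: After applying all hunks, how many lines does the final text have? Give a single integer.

Answer: 18

Derivation:
Hunk 1: at line 2 remove [gqd,wcx] add [gui,dgu,mzcs] -> 11 lines: xdnr pvuf gui dgu mzcs cfam gnmxl fmbja vqzer uvv zplg
Hunk 2: at line 2 remove [dgu] add [hzb] -> 11 lines: xdnr pvuf gui hzb mzcs cfam gnmxl fmbja vqzer uvv zplg
Hunk 3: at line 1 remove [gui] add [jxze,chts,suf] -> 13 lines: xdnr pvuf jxze chts suf hzb mzcs cfam gnmxl fmbja vqzer uvv zplg
Hunk 4: at line 4 remove [hzb] add [scuri,pec] -> 14 lines: xdnr pvuf jxze chts suf scuri pec mzcs cfam gnmxl fmbja vqzer uvv zplg
Hunk 5: at line 8 remove [gnmxl] add [pfftj,majg,dhkri] -> 16 lines: xdnr pvuf jxze chts suf scuri pec mzcs cfam pfftj majg dhkri fmbja vqzer uvv zplg
Hunk 6: at line 5 remove [pec] add [vmrax,cku,twcmt] -> 18 lines: xdnr pvuf jxze chts suf scuri vmrax cku twcmt mzcs cfam pfftj majg dhkri fmbja vqzer uvv zplg
Final line count: 18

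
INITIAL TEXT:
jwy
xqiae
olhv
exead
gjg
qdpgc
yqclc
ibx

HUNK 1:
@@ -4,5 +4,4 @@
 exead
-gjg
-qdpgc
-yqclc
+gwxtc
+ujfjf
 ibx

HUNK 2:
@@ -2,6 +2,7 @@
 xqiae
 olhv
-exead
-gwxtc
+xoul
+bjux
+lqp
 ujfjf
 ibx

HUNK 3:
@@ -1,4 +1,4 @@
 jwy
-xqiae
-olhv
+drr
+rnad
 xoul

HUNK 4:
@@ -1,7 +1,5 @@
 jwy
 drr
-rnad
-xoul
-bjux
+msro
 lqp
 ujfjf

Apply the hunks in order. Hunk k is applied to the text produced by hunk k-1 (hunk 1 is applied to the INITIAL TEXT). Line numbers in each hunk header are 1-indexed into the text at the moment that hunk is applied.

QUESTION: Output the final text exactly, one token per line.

Hunk 1: at line 4 remove [gjg,qdpgc,yqclc] add [gwxtc,ujfjf] -> 7 lines: jwy xqiae olhv exead gwxtc ujfjf ibx
Hunk 2: at line 2 remove [exead,gwxtc] add [xoul,bjux,lqp] -> 8 lines: jwy xqiae olhv xoul bjux lqp ujfjf ibx
Hunk 3: at line 1 remove [xqiae,olhv] add [drr,rnad] -> 8 lines: jwy drr rnad xoul bjux lqp ujfjf ibx
Hunk 4: at line 1 remove [rnad,xoul,bjux] add [msro] -> 6 lines: jwy drr msro lqp ujfjf ibx

Answer: jwy
drr
msro
lqp
ujfjf
ibx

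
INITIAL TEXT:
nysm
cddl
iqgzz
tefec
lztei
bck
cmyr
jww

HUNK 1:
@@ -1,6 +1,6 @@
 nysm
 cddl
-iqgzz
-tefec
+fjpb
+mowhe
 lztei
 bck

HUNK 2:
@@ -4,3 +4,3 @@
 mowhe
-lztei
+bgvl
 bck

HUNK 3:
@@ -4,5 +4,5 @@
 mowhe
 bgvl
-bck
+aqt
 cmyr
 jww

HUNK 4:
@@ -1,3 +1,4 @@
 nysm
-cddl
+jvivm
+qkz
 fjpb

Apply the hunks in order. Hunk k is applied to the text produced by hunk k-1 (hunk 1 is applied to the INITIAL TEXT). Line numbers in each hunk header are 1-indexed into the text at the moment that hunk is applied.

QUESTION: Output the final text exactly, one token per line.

Hunk 1: at line 1 remove [iqgzz,tefec] add [fjpb,mowhe] -> 8 lines: nysm cddl fjpb mowhe lztei bck cmyr jww
Hunk 2: at line 4 remove [lztei] add [bgvl] -> 8 lines: nysm cddl fjpb mowhe bgvl bck cmyr jww
Hunk 3: at line 4 remove [bck] add [aqt] -> 8 lines: nysm cddl fjpb mowhe bgvl aqt cmyr jww
Hunk 4: at line 1 remove [cddl] add [jvivm,qkz] -> 9 lines: nysm jvivm qkz fjpb mowhe bgvl aqt cmyr jww

Answer: nysm
jvivm
qkz
fjpb
mowhe
bgvl
aqt
cmyr
jww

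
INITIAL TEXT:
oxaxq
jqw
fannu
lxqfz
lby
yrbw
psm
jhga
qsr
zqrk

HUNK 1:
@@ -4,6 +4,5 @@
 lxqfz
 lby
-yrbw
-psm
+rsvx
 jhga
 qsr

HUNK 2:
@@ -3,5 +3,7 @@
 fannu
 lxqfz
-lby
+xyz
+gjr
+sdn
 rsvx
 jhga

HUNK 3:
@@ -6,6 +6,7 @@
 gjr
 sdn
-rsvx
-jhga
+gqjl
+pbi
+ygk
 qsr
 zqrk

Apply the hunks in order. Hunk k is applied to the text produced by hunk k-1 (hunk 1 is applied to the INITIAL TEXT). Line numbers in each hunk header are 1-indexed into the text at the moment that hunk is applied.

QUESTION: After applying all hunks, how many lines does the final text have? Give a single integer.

Answer: 12

Derivation:
Hunk 1: at line 4 remove [yrbw,psm] add [rsvx] -> 9 lines: oxaxq jqw fannu lxqfz lby rsvx jhga qsr zqrk
Hunk 2: at line 3 remove [lby] add [xyz,gjr,sdn] -> 11 lines: oxaxq jqw fannu lxqfz xyz gjr sdn rsvx jhga qsr zqrk
Hunk 3: at line 6 remove [rsvx,jhga] add [gqjl,pbi,ygk] -> 12 lines: oxaxq jqw fannu lxqfz xyz gjr sdn gqjl pbi ygk qsr zqrk
Final line count: 12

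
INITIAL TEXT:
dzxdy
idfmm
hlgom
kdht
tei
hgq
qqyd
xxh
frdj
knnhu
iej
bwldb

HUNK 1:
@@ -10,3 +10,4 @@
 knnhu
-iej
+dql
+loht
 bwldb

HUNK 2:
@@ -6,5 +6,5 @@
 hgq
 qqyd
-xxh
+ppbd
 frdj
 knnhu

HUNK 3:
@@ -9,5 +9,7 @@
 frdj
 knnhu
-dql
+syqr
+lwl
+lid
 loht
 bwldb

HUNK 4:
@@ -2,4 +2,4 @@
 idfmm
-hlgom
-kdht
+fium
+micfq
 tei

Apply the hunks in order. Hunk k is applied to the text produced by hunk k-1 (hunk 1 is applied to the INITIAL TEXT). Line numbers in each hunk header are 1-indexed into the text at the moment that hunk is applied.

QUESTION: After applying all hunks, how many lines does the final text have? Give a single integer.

Answer: 15

Derivation:
Hunk 1: at line 10 remove [iej] add [dql,loht] -> 13 lines: dzxdy idfmm hlgom kdht tei hgq qqyd xxh frdj knnhu dql loht bwldb
Hunk 2: at line 6 remove [xxh] add [ppbd] -> 13 lines: dzxdy idfmm hlgom kdht tei hgq qqyd ppbd frdj knnhu dql loht bwldb
Hunk 3: at line 9 remove [dql] add [syqr,lwl,lid] -> 15 lines: dzxdy idfmm hlgom kdht tei hgq qqyd ppbd frdj knnhu syqr lwl lid loht bwldb
Hunk 4: at line 2 remove [hlgom,kdht] add [fium,micfq] -> 15 lines: dzxdy idfmm fium micfq tei hgq qqyd ppbd frdj knnhu syqr lwl lid loht bwldb
Final line count: 15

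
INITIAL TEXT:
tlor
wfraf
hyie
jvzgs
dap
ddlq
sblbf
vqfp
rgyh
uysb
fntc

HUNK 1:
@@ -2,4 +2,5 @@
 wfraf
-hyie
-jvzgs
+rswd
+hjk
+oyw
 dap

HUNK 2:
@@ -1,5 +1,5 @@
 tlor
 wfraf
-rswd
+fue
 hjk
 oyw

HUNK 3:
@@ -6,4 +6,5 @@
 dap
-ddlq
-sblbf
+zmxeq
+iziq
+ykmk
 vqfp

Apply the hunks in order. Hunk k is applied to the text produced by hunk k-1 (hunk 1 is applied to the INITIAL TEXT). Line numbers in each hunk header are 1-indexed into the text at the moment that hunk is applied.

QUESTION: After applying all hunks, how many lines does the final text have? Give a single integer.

Answer: 13

Derivation:
Hunk 1: at line 2 remove [hyie,jvzgs] add [rswd,hjk,oyw] -> 12 lines: tlor wfraf rswd hjk oyw dap ddlq sblbf vqfp rgyh uysb fntc
Hunk 2: at line 1 remove [rswd] add [fue] -> 12 lines: tlor wfraf fue hjk oyw dap ddlq sblbf vqfp rgyh uysb fntc
Hunk 3: at line 6 remove [ddlq,sblbf] add [zmxeq,iziq,ykmk] -> 13 lines: tlor wfraf fue hjk oyw dap zmxeq iziq ykmk vqfp rgyh uysb fntc
Final line count: 13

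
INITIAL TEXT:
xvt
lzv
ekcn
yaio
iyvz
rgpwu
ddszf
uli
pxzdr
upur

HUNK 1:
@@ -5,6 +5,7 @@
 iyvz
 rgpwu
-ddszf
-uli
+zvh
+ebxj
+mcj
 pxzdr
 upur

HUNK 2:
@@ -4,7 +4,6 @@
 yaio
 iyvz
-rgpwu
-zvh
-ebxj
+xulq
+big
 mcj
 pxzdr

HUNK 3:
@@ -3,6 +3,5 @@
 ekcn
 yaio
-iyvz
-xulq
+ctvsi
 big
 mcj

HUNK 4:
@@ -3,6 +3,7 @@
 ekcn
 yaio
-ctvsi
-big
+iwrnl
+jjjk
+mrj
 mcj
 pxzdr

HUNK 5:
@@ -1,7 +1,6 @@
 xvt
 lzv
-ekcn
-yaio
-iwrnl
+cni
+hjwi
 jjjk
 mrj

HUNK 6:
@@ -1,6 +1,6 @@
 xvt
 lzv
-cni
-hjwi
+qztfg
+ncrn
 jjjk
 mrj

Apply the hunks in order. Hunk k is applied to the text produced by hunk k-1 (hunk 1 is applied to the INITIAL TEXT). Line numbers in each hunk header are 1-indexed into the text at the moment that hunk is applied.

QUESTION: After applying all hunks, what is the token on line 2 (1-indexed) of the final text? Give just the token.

Answer: lzv

Derivation:
Hunk 1: at line 5 remove [ddszf,uli] add [zvh,ebxj,mcj] -> 11 lines: xvt lzv ekcn yaio iyvz rgpwu zvh ebxj mcj pxzdr upur
Hunk 2: at line 4 remove [rgpwu,zvh,ebxj] add [xulq,big] -> 10 lines: xvt lzv ekcn yaio iyvz xulq big mcj pxzdr upur
Hunk 3: at line 3 remove [iyvz,xulq] add [ctvsi] -> 9 lines: xvt lzv ekcn yaio ctvsi big mcj pxzdr upur
Hunk 4: at line 3 remove [ctvsi,big] add [iwrnl,jjjk,mrj] -> 10 lines: xvt lzv ekcn yaio iwrnl jjjk mrj mcj pxzdr upur
Hunk 5: at line 1 remove [ekcn,yaio,iwrnl] add [cni,hjwi] -> 9 lines: xvt lzv cni hjwi jjjk mrj mcj pxzdr upur
Hunk 6: at line 1 remove [cni,hjwi] add [qztfg,ncrn] -> 9 lines: xvt lzv qztfg ncrn jjjk mrj mcj pxzdr upur
Final line 2: lzv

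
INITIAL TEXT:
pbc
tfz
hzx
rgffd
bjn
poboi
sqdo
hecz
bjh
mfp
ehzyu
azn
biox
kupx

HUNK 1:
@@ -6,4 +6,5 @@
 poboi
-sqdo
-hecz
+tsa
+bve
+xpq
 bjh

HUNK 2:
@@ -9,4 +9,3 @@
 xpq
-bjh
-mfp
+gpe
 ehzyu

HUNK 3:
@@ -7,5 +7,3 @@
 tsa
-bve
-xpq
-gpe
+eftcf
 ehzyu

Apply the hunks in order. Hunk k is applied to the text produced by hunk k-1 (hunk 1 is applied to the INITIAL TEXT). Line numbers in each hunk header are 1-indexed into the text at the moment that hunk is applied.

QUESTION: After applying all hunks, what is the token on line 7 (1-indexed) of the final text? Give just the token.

Hunk 1: at line 6 remove [sqdo,hecz] add [tsa,bve,xpq] -> 15 lines: pbc tfz hzx rgffd bjn poboi tsa bve xpq bjh mfp ehzyu azn biox kupx
Hunk 2: at line 9 remove [bjh,mfp] add [gpe] -> 14 lines: pbc tfz hzx rgffd bjn poboi tsa bve xpq gpe ehzyu azn biox kupx
Hunk 3: at line 7 remove [bve,xpq,gpe] add [eftcf] -> 12 lines: pbc tfz hzx rgffd bjn poboi tsa eftcf ehzyu azn biox kupx
Final line 7: tsa

Answer: tsa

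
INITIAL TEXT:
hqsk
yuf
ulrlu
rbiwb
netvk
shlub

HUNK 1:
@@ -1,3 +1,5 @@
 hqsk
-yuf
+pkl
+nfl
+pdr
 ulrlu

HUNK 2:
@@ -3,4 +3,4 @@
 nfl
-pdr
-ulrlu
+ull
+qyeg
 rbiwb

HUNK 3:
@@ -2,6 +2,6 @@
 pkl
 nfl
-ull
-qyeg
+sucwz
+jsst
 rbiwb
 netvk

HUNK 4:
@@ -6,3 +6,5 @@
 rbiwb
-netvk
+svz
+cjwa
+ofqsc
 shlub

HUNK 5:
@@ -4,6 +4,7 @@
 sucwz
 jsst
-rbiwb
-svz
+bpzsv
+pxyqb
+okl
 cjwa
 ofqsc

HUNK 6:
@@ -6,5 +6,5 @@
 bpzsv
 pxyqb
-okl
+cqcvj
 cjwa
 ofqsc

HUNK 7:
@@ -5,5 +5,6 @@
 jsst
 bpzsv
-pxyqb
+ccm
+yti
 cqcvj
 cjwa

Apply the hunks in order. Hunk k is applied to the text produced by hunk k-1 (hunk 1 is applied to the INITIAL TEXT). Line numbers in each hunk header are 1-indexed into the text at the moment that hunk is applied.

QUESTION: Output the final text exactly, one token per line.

Answer: hqsk
pkl
nfl
sucwz
jsst
bpzsv
ccm
yti
cqcvj
cjwa
ofqsc
shlub

Derivation:
Hunk 1: at line 1 remove [yuf] add [pkl,nfl,pdr] -> 8 lines: hqsk pkl nfl pdr ulrlu rbiwb netvk shlub
Hunk 2: at line 3 remove [pdr,ulrlu] add [ull,qyeg] -> 8 lines: hqsk pkl nfl ull qyeg rbiwb netvk shlub
Hunk 3: at line 2 remove [ull,qyeg] add [sucwz,jsst] -> 8 lines: hqsk pkl nfl sucwz jsst rbiwb netvk shlub
Hunk 4: at line 6 remove [netvk] add [svz,cjwa,ofqsc] -> 10 lines: hqsk pkl nfl sucwz jsst rbiwb svz cjwa ofqsc shlub
Hunk 5: at line 4 remove [rbiwb,svz] add [bpzsv,pxyqb,okl] -> 11 lines: hqsk pkl nfl sucwz jsst bpzsv pxyqb okl cjwa ofqsc shlub
Hunk 6: at line 6 remove [okl] add [cqcvj] -> 11 lines: hqsk pkl nfl sucwz jsst bpzsv pxyqb cqcvj cjwa ofqsc shlub
Hunk 7: at line 5 remove [pxyqb] add [ccm,yti] -> 12 lines: hqsk pkl nfl sucwz jsst bpzsv ccm yti cqcvj cjwa ofqsc shlub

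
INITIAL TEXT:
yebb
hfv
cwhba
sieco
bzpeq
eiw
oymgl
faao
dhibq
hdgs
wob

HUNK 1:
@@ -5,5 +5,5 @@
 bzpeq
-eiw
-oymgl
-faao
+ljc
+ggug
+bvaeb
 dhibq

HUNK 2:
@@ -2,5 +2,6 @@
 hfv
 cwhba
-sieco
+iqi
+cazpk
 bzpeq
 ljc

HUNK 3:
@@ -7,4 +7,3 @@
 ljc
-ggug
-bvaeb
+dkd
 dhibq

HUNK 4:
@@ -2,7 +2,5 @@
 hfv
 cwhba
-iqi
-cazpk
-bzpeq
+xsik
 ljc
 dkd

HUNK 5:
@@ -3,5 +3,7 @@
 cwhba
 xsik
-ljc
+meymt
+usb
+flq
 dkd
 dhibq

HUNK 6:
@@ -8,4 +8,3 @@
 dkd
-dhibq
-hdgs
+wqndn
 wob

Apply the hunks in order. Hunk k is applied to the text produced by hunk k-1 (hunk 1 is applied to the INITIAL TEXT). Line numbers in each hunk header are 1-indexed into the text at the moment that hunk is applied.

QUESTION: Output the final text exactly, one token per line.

Hunk 1: at line 5 remove [eiw,oymgl,faao] add [ljc,ggug,bvaeb] -> 11 lines: yebb hfv cwhba sieco bzpeq ljc ggug bvaeb dhibq hdgs wob
Hunk 2: at line 2 remove [sieco] add [iqi,cazpk] -> 12 lines: yebb hfv cwhba iqi cazpk bzpeq ljc ggug bvaeb dhibq hdgs wob
Hunk 3: at line 7 remove [ggug,bvaeb] add [dkd] -> 11 lines: yebb hfv cwhba iqi cazpk bzpeq ljc dkd dhibq hdgs wob
Hunk 4: at line 2 remove [iqi,cazpk,bzpeq] add [xsik] -> 9 lines: yebb hfv cwhba xsik ljc dkd dhibq hdgs wob
Hunk 5: at line 3 remove [ljc] add [meymt,usb,flq] -> 11 lines: yebb hfv cwhba xsik meymt usb flq dkd dhibq hdgs wob
Hunk 6: at line 8 remove [dhibq,hdgs] add [wqndn] -> 10 lines: yebb hfv cwhba xsik meymt usb flq dkd wqndn wob

Answer: yebb
hfv
cwhba
xsik
meymt
usb
flq
dkd
wqndn
wob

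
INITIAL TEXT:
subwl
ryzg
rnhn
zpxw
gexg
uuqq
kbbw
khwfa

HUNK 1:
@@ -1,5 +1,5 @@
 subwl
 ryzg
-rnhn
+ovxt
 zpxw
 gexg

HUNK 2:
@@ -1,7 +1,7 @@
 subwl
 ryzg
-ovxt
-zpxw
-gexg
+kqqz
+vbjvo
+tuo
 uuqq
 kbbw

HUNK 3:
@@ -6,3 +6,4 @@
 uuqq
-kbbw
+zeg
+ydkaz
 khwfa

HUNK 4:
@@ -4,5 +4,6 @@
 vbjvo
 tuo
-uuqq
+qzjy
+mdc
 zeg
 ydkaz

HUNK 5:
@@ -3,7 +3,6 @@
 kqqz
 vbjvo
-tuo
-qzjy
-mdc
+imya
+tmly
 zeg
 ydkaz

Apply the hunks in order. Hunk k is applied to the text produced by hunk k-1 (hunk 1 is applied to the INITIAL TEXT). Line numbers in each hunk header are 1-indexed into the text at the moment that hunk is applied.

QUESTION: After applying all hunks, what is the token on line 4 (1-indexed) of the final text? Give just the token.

Answer: vbjvo

Derivation:
Hunk 1: at line 1 remove [rnhn] add [ovxt] -> 8 lines: subwl ryzg ovxt zpxw gexg uuqq kbbw khwfa
Hunk 2: at line 1 remove [ovxt,zpxw,gexg] add [kqqz,vbjvo,tuo] -> 8 lines: subwl ryzg kqqz vbjvo tuo uuqq kbbw khwfa
Hunk 3: at line 6 remove [kbbw] add [zeg,ydkaz] -> 9 lines: subwl ryzg kqqz vbjvo tuo uuqq zeg ydkaz khwfa
Hunk 4: at line 4 remove [uuqq] add [qzjy,mdc] -> 10 lines: subwl ryzg kqqz vbjvo tuo qzjy mdc zeg ydkaz khwfa
Hunk 5: at line 3 remove [tuo,qzjy,mdc] add [imya,tmly] -> 9 lines: subwl ryzg kqqz vbjvo imya tmly zeg ydkaz khwfa
Final line 4: vbjvo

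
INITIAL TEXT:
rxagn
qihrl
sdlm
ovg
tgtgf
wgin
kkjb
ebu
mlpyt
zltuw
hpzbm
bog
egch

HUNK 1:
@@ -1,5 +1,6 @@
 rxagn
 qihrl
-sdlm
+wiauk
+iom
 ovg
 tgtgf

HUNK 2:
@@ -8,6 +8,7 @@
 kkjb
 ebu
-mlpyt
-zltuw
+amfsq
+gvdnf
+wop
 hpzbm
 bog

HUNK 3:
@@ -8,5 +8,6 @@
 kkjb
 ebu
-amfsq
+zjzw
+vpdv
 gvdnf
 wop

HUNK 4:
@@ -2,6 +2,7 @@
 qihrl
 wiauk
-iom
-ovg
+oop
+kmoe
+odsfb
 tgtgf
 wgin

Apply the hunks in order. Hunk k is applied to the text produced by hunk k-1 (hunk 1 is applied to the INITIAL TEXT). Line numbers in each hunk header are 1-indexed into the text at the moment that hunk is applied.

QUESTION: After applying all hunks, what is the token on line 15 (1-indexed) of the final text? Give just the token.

Answer: hpzbm

Derivation:
Hunk 1: at line 1 remove [sdlm] add [wiauk,iom] -> 14 lines: rxagn qihrl wiauk iom ovg tgtgf wgin kkjb ebu mlpyt zltuw hpzbm bog egch
Hunk 2: at line 8 remove [mlpyt,zltuw] add [amfsq,gvdnf,wop] -> 15 lines: rxagn qihrl wiauk iom ovg tgtgf wgin kkjb ebu amfsq gvdnf wop hpzbm bog egch
Hunk 3: at line 8 remove [amfsq] add [zjzw,vpdv] -> 16 lines: rxagn qihrl wiauk iom ovg tgtgf wgin kkjb ebu zjzw vpdv gvdnf wop hpzbm bog egch
Hunk 4: at line 2 remove [iom,ovg] add [oop,kmoe,odsfb] -> 17 lines: rxagn qihrl wiauk oop kmoe odsfb tgtgf wgin kkjb ebu zjzw vpdv gvdnf wop hpzbm bog egch
Final line 15: hpzbm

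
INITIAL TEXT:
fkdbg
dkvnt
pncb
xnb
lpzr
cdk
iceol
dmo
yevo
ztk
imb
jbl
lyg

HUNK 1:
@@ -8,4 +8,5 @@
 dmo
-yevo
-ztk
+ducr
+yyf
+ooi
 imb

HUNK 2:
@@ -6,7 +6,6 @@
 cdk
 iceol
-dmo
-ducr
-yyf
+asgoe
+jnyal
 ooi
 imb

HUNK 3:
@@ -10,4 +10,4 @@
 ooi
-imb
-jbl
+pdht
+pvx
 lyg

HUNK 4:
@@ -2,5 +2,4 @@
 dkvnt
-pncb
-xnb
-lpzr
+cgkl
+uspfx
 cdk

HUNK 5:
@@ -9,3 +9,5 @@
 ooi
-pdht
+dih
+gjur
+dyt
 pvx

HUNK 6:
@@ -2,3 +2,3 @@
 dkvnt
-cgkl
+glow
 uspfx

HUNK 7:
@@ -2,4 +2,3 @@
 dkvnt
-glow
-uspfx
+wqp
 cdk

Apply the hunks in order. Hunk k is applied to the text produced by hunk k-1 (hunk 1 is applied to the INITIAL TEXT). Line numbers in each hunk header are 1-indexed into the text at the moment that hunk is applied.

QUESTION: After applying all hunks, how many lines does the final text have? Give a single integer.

Answer: 13

Derivation:
Hunk 1: at line 8 remove [yevo,ztk] add [ducr,yyf,ooi] -> 14 lines: fkdbg dkvnt pncb xnb lpzr cdk iceol dmo ducr yyf ooi imb jbl lyg
Hunk 2: at line 6 remove [dmo,ducr,yyf] add [asgoe,jnyal] -> 13 lines: fkdbg dkvnt pncb xnb lpzr cdk iceol asgoe jnyal ooi imb jbl lyg
Hunk 3: at line 10 remove [imb,jbl] add [pdht,pvx] -> 13 lines: fkdbg dkvnt pncb xnb lpzr cdk iceol asgoe jnyal ooi pdht pvx lyg
Hunk 4: at line 2 remove [pncb,xnb,lpzr] add [cgkl,uspfx] -> 12 lines: fkdbg dkvnt cgkl uspfx cdk iceol asgoe jnyal ooi pdht pvx lyg
Hunk 5: at line 9 remove [pdht] add [dih,gjur,dyt] -> 14 lines: fkdbg dkvnt cgkl uspfx cdk iceol asgoe jnyal ooi dih gjur dyt pvx lyg
Hunk 6: at line 2 remove [cgkl] add [glow] -> 14 lines: fkdbg dkvnt glow uspfx cdk iceol asgoe jnyal ooi dih gjur dyt pvx lyg
Hunk 7: at line 2 remove [glow,uspfx] add [wqp] -> 13 lines: fkdbg dkvnt wqp cdk iceol asgoe jnyal ooi dih gjur dyt pvx lyg
Final line count: 13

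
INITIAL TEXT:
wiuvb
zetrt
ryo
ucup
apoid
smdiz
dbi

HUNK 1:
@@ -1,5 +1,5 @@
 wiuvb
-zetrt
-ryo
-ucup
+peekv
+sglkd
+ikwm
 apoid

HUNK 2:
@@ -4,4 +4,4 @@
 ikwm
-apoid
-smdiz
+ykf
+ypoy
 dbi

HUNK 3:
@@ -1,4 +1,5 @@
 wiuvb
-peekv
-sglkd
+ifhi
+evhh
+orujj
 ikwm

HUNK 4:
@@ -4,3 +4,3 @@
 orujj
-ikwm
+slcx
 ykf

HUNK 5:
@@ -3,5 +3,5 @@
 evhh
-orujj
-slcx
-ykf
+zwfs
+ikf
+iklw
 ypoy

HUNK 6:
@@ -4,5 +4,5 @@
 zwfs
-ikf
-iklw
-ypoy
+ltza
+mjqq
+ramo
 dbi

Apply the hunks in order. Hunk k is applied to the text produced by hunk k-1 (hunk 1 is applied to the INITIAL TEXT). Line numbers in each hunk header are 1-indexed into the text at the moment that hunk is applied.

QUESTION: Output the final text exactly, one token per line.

Hunk 1: at line 1 remove [zetrt,ryo,ucup] add [peekv,sglkd,ikwm] -> 7 lines: wiuvb peekv sglkd ikwm apoid smdiz dbi
Hunk 2: at line 4 remove [apoid,smdiz] add [ykf,ypoy] -> 7 lines: wiuvb peekv sglkd ikwm ykf ypoy dbi
Hunk 3: at line 1 remove [peekv,sglkd] add [ifhi,evhh,orujj] -> 8 lines: wiuvb ifhi evhh orujj ikwm ykf ypoy dbi
Hunk 4: at line 4 remove [ikwm] add [slcx] -> 8 lines: wiuvb ifhi evhh orujj slcx ykf ypoy dbi
Hunk 5: at line 3 remove [orujj,slcx,ykf] add [zwfs,ikf,iklw] -> 8 lines: wiuvb ifhi evhh zwfs ikf iklw ypoy dbi
Hunk 6: at line 4 remove [ikf,iklw,ypoy] add [ltza,mjqq,ramo] -> 8 lines: wiuvb ifhi evhh zwfs ltza mjqq ramo dbi

Answer: wiuvb
ifhi
evhh
zwfs
ltza
mjqq
ramo
dbi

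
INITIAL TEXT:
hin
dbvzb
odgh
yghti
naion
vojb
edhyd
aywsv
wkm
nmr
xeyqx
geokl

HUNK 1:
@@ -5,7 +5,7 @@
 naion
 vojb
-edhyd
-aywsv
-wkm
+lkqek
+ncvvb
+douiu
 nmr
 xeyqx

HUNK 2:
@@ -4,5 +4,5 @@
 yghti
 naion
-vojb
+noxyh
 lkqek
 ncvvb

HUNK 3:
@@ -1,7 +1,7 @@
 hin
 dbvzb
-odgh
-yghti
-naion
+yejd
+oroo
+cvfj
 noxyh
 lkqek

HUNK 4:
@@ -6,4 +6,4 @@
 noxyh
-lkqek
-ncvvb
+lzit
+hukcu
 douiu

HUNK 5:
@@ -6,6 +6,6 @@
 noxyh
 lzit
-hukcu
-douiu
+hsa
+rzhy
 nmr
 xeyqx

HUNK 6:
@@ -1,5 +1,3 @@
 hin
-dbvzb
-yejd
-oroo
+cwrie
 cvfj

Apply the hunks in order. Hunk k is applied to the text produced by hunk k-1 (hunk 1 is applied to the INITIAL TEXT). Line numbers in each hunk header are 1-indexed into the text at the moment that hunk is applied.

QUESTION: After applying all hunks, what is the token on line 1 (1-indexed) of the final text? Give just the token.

Answer: hin

Derivation:
Hunk 1: at line 5 remove [edhyd,aywsv,wkm] add [lkqek,ncvvb,douiu] -> 12 lines: hin dbvzb odgh yghti naion vojb lkqek ncvvb douiu nmr xeyqx geokl
Hunk 2: at line 4 remove [vojb] add [noxyh] -> 12 lines: hin dbvzb odgh yghti naion noxyh lkqek ncvvb douiu nmr xeyqx geokl
Hunk 3: at line 1 remove [odgh,yghti,naion] add [yejd,oroo,cvfj] -> 12 lines: hin dbvzb yejd oroo cvfj noxyh lkqek ncvvb douiu nmr xeyqx geokl
Hunk 4: at line 6 remove [lkqek,ncvvb] add [lzit,hukcu] -> 12 lines: hin dbvzb yejd oroo cvfj noxyh lzit hukcu douiu nmr xeyqx geokl
Hunk 5: at line 6 remove [hukcu,douiu] add [hsa,rzhy] -> 12 lines: hin dbvzb yejd oroo cvfj noxyh lzit hsa rzhy nmr xeyqx geokl
Hunk 6: at line 1 remove [dbvzb,yejd,oroo] add [cwrie] -> 10 lines: hin cwrie cvfj noxyh lzit hsa rzhy nmr xeyqx geokl
Final line 1: hin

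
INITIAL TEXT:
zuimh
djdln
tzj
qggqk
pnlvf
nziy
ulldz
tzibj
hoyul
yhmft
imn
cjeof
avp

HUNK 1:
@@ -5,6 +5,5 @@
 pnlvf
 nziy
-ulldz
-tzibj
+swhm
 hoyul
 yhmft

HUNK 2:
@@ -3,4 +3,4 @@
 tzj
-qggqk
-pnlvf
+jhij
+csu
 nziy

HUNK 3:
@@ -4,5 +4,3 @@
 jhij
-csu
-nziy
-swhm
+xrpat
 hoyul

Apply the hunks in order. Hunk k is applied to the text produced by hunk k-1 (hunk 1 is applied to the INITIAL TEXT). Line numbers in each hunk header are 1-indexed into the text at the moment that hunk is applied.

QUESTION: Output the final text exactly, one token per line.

Answer: zuimh
djdln
tzj
jhij
xrpat
hoyul
yhmft
imn
cjeof
avp

Derivation:
Hunk 1: at line 5 remove [ulldz,tzibj] add [swhm] -> 12 lines: zuimh djdln tzj qggqk pnlvf nziy swhm hoyul yhmft imn cjeof avp
Hunk 2: at line 3 remove [qggqk,pnlvf] add [jhij,csu] -> 12 lines: zuimh djdln tzj jhij csu nziy swhm hoyul yhmft imn cjeof avp
Hunk 3: at line 4 remove [csu,nziy,swhm] add [xrpat] -> 10 lines: zuimh djdln tzj jhij xrpat hoyul yhmft imn cjeof avp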